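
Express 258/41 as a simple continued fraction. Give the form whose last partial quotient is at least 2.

258 = 6×41 + 12
41 = 3×12 + 5
12 = 2×5 + 2
5 = 2×2 + 1
2 = 2×1 + 0  (stop)
So 258/41 = [6; 3, 2, 2, 2].

[6; 3, 2, 2, 2]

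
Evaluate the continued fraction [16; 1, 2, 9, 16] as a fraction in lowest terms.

7522/451

Using pₖ = aₖpₖ₋₁ + pₖ₋₂ and qₖ = aₖqₖ₋₁ + qₖ₋₂:
  k=0: a=16, p=16, q=1
  k=1: a=1, p=17, q=1
  k=2: a=2, p=50, q=3
  k=3: a=9, p=467, q=28
  k=4: a=16, p=7522, q=451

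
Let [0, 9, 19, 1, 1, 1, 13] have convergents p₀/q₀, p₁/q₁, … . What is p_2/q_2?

Using pₖ = aₖpₖ₋₁ + pₖ₋₂, qₖ = aₖqₖ₋₁ + qₖ₋₂ (with p₋₁=1, p₋₂=0, q₋₁=0, q₋₂=1):
  k=0: a=0, p=0, q=1
  k=1: a=9, p=1, q=9
  k=2: a=19, p=19, q=172

19/172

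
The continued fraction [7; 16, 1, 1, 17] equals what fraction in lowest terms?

4081/578

Using pₖ = aₖpₖ₋₁ + pₖ₋₂ and qₖ = aₖqₖ₋₁ + qₖ₋₂:
  k=0: a=7, p=7, q=1
  k=1: a=16, p=113, q=16
  k=2: a=1, p=120, q=17
  k=3: a=1, p=233, q=33
  k=4: a=17, p=4081, q=578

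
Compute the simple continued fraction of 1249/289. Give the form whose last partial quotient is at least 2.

1249 = 4×289 + 93
289 = 3×93 + 10
93 = 9×10 + 3
10 = 3×3 + 1
3 = 3×1 + 0  (stop)
So 1249/289 = [4; 3, 9, 3, 3].

[4; 3, 9, 3, 3]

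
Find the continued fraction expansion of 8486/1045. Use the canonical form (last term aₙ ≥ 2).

8486 = 8*1045 + 126
1045 = 8*126 + 37
126 = 3*37 + 15
37 = 2*15 + 7
15 = 2*7 + 1
7 = 7*1 + 0  (stop)
So 8486/1045 = [8; 8, 3, 2, 2, 7].

[8; 8, 3, 2, 2, 7]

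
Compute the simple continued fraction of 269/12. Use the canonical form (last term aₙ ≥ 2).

[22; 2, 2, 2]

269 = 22*12 + 5
12 = 2*5 + 2
5 = 2*2 + 1
2 = 2*1 + 0  (stop)
So 269/12 = [22; 2, 2, 2].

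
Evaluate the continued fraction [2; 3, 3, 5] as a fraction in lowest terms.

Using pₖ = aₖpₖ₋₁ + pₖ₋₂ and qₖ = aₖqₖ₋₁ + qₖ₋₂:
  k=0: a=2, p=2, q=1
  k=1: a=3, p=7, q=3
  k=2: a=3, p=23, q=10
  k=3: a=5, p=122, q=53

122/53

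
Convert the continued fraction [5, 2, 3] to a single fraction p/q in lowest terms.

Using pₖ = aₖpₖ₋₁ + pₖ₋₂ and qₖ = aₖqₖ₋₁ + qₖ₋₂:
  k=0: a=5, p=5, q=1
  k=1: a=2, p=11, q=2
  k=2: a=3, p=38, q=7

38/7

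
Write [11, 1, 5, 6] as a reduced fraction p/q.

438/37

Using pₖ = aₖpₖ₋₁ + pₖ₋₂ and qₖ = aₖqₖ₋₁ + qₖ₋₂:
  k=0: a=11, p=11, q=1
  k=1: a=1, p=12, q=1
  k=2: a=5, p=71, q=6
  k=3: a=6, p=438, q=37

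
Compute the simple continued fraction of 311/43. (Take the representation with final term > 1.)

311 = 7*43 + 10
43 = 4*10 + 3
10 = 3*3 + 1
3 = 3*1 + 0  (stop)
So 311/43 = [7; 4, 3, 3].

[7; 4, 3, 3]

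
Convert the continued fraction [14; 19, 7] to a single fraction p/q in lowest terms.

Fold from the inside: start with 7/1.
  19 + 1/7 = 134/7
  14 + 7/134 = 1883/134

1883/134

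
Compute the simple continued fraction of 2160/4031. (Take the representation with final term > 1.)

2160 = 0·4031 + 2160
4031 = 1·2160 + 1871
2160 = 1·1871 + 289
1871 = 6·289 + 137
289 = 2·137 + 15
137 = 9·15 + 2
15 = 7·2 + 1
2 = 2·1 + 0  (stop)
So 2160/4031 = [0; 1, 1, 6, 2, 9, 7, 2].

[0; 1, 1, 6, 2, 9, 7, 2]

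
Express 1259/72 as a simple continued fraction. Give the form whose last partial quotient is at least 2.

1259 = 17*72 + 35
72 = 2*35 + 2
35 = 17*2 + 1
2 = 2*1 + 0  (stop)
So 1259/72 = [17; 2, 17, 2].

[17; 2, 17, 2]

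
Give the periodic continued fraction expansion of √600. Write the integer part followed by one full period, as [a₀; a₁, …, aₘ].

[24; 2, 48]

a₀ = ⌊√600⌋ = 24.
With m₀=0, d₀=1 and mₖ₊₁ = dₖaₖ − mₖ, dₖ₊₁ = (n − mₖ₊₁²)/dₖ, aₖ₊₁ = ⌊(a₀+mₖ₊₁)/dₖ₊₁⌋:
  k=1: m=24, d=24, a=2
  k=2: m=24, d=1, a=48
d=1 and a=2a₀=48 at k=2, so the next step gives (m, d) = (24, 24) again — its k=1 value — and the period has length 2.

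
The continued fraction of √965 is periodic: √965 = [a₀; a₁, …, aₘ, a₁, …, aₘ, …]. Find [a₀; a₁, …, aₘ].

[31; 15, 1, 1, 15, 62]

a₀ = ⌊√965⌋ = 31.
With m₀=0, d₀=1 and mₖ₊₁ = dₖaₖ − mₖ, dₖ₊₁ = (n − mₖ₊₁²)/dₖ, aₖ₊₁ = ⌊(a₀+mₖ₊₁)/dₖ₊₁⌋:
  k=1: m=31, d=4, a=15
  k=2: m=29, d=31, a=1
  k=3: m=2, d=31, a=1
  k=4: m=29, d=4, a=15
  k=5: m=31, d=1, a=62
d=1 and a=2a₀=62 at k=5, so the next step gives (m, d) = (31, 4) again — its k=1 value — and the period has length 5.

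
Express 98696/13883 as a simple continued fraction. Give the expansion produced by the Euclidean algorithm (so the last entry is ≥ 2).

98696 = 7×13883 + 1515
13883 = 9×1515 + 248
1515 = 6×248 + 27
248 = 9×27 + 5
27 = 5×5 + 2
5 = 2×2 + 1
2 = 2×1 + 0  (stop)
So 98696/13883 = [7; 9, 6, 9, 5, 2, 2].

[7; 9, 6, 9, 5, 2, 2]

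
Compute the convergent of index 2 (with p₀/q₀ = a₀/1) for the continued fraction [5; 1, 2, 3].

17/3

Using pₖ = aₖpₖ₋₁ + pₖ₋₂, qₖ = aₖqₖ₋₁ + qₖ₋₂ (with p₋₁=1, p₋₂=0, q₋₁=0, q₋₂=1):
  k=0: a=5, p=5, q=1
  k=1: a=1, p=6, q=1
  k=2: a=2, p=17, q=3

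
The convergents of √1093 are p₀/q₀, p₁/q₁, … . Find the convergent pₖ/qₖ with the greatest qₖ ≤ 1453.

√1093 = [33; 16, 1, 1, 16, 66, …] (period length 5).
Convergents:
  p_0/q_0 = 33/1
  p_1/q_1 = 529/16
  p_2/q_2 = 562/17
  p_3/q_3 = 1091/33
  p_4/q_4 = 18018/545
  p_5/q_5 = 1190279/36003
q_4 = 545 ≤ 1453 < 36003 = q_5, so the answer is 18018/545.

18018/545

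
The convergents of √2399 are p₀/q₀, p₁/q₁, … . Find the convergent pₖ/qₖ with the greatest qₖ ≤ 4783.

√2399 = [48; 1, 47, 1, 96, …] (period length 4).
Convergents:
  p_0/q_0 = 48/1
  p_1/q_1 = 49/1
  p_2/q_2 = 2351/48
  p_3/q_3 = 2400/49
  p_4/q_4 = 232751/4752
  p_5/q_5 = 235151/4801
q_4 = 4752 ≤ 4783 < 4801 = q_5, so the answer is 232751/4752.

232751/4752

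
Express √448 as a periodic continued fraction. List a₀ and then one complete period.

[21; 6, 42]

a₀ = ⌊√448⌋ = 21.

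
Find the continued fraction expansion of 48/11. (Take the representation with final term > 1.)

[4; 2, 1, 3]

48 = 4×11 + 4
11 = 2×4 + 3
4 = 1×3 + 1
3 = 3×1 + 0  (stop)
So 48/11 = [4; 2, 1, 3].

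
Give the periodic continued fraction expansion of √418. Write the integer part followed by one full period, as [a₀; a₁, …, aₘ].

a₀ = ⌊√418⌋ = 20.
With m₀=0, d₀=1 and mₖ₊₁ = dₖaₖ − mₖ, dₖ₊₁ = (n − mₖ₊₁²)/dₖ, aₖ₊₁ = ⌊(a₀+mₖ₊₁)/dₖ₊₁⌋:
  k=1: m=20, d=18, a=2
  k=2: m=16, d=9, a=4
  k=3: m=20, d=2, a=20
  k=4: m=20, d=9, a=4
  k=5: m=16, d=18, a=2
  k=6: m=20, d=1, a=40
d=1 and a=2a₀=40 at k=6, so the next step gives (m, d) = (20, 18) again — its k=1 value — and the period has length 6.

[20; 2, 4, 20, 4, 2, 40]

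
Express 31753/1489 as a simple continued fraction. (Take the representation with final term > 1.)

[21; 3, 13, 12, 3]

31753 = 21*1489 + 484
1489 = 3*484 + 37
484 = 13*37 + 3
37 = 12*3 + 1
3 = 3*1 + 0  (stop)
So 31753/1489 = [21; 3, 13, 12, 3].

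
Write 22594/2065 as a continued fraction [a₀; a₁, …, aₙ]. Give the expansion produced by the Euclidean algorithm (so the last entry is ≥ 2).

22594 = 10*2065 + 1944
2065 = 1*1944 + 121
1944 = 16*121 + 8
121 = 15*8 + 1
8 = 8*1 + 0  (stop)
So 22594/2065 = [10; 1, 16, 15, 8].

[10; 1, 16, 15, 8]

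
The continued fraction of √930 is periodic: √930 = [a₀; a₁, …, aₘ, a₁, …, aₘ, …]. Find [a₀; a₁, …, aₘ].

[30; 2, 60]

a₀ = ⌊√930⌋ = 30.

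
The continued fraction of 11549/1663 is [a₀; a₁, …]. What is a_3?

11549 = 6·1663 + 1571   →  a_0 = 6
1663 = 1·1571 + 92   →  a_1 = 1
1571 = 17·92 + 7   →  a_2 = 17
92 = 13·7 + 1   →  a_3 = 13

13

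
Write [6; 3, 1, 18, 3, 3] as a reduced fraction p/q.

Fold from the inside: start with 3/1.
  3 + 1/3 = 10/3
  18 + 3/10 = 183/10
  1 + 10/183 = 193/183
  3 + 183/193 = 762/193
  6 + 193/762 = 4765/762

4765/762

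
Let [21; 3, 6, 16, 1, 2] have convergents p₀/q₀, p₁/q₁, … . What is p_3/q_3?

Using pₖ = aₖpₖ₋₁ + pₖ₋₂, qₖ = aₖqₖ₋₁ + qₖ₋₂ (with p₋₁=1, p₋₂=0, q₋₁=0, q₋₂=1):
  k=0: a=21, p=21, q=1
  k=1: a=3, p=64, q=3
  k=2: a=6, p=405, q=19
  k=3: a=16, p=6544, q=307

6544/307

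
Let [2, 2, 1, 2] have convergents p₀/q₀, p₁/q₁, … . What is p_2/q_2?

7/3

Using pₖ = aₖpₖ₋₁ + pₖ₋₂, qₖ = aₖqₖ₋₁ + qₖ₋₂ (with p₋₁=1, p₋₂=0, q₋₁=0, q₋₂=1):
  k=0: a=2, p=2, q=1
  k=1: a=2, p=5, q=2
  k=2: a=1, p=7, q=3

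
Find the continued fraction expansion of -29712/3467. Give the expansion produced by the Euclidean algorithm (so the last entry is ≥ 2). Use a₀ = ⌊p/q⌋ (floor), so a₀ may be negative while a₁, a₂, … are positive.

[-9; 2, 3, 13, 2, 8, 2]

-29712 = -9·3467 + 1491
3467 = 2·1491 + 485
1491 = 3·485 + 36
485 = 13·36 + 17
36 = 2·17 + 2
17 = 8·2 + 1
2 = 2·1 + 0  (stop)
So -29712/3467 = [-9; 2, 3, 13, 2, 8, 2].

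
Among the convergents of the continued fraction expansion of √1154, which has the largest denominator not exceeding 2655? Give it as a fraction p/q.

78506/2311

√1154 = [33; 1, 32, 1, 66, …] (period length 4).
Convergents:
  p_0/q_0 = 33/1
  p_1/q_1 = 34/1
  p_2/q_2 = 1121/33
  p_3/q_3 = 1155/34
  p_4/q_4 = 77351/2277
  p_5/q_5 = 78506/2311
  p_6/q_6 = 2589543/76229
q_5 = 2311 ≤ 2655 < 76229 = q_6, so the answer is 78506/2311.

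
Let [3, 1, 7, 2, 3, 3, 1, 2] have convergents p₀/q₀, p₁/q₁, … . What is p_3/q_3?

66/17

Using pₖ = aₖpₖ₋₁ + pₖ₋₂, qₖ = aₖqₖ₋₁ + qₖ₋₂ (with p₋₁=1, p₋₂=0, q₋₁=0, q₋₂=1):
  k=0: a=3, p=3, q=1
  k=1: a=1, p=4, q=1
  k=2: a=7, p=31, q=8
  k=3: a=2, p=66, q=17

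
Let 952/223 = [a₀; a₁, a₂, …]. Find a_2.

1

952 = 4·223 + 60   →  a_0 = 4
223 = 3·60 + 43   →  a_1 = 3
60 = 1·43 + 17   →  a_2 = 1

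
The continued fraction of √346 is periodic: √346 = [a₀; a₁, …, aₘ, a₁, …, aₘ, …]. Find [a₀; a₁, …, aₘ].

a₀ = ⌊√346⌋ = 18.

[18; 1, 1, 1, 1, 36]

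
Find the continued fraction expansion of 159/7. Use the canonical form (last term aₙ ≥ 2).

159 = 22*7 + 5
7 = 1*5 + 2
5 = 2*2 + 1
2 = 2*1 + 0  (stop)
So 159/7 = [22; 1, 2, 2].

[22; 1, 2, 2]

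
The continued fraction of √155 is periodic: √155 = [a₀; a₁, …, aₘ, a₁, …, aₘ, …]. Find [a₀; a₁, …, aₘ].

[12; 2, 4, 2, 24]

a₀ = ⌊√155⌋ = 12.
With m₀=0, d₀=1 and mₖ₊₁ = dₖaₖ − mₖ, dₖ₊₁ = (n − mₖ₊₁²)/dₖ, aₖ₊₁ = ⌊(a₀+mₖ₊₁)/dₖ₊₁⌋:
  k=1: m=12, d=11, a=2
  k=2: m=10, d=5, a=4
  k=3: m=10, d=11, a=2
  k=4: m=12, d=1, a=24
d=1 and a=2a₀=24 at k=4, so the next step gives (m, d) = (12, 11) again — its k=1 value — and the period has length 4.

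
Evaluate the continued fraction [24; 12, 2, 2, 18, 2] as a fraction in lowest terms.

56445/2344

Using pₖ = aₖpₖ₋₁ + pₖ₋₂ and qₖ = aₖqₖ₋₁ + qₖ₋₂:
  k=0: a=24, p=24, q=1
  k=1: a=12, p=289, q=12
  k=2: a=2, p=602, q=25
  k=3: a=2, p=1493, q=62
  k=4: a=18, p=27476, q=1141
  k=5: a=2, p=56445, q=2344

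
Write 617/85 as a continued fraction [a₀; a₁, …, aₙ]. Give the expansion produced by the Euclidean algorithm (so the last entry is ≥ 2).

617 = 7×85 + 22
85 = 3×22 + 19
22 = 1×19 + 3
19 = 6×3 + 1
3 = 3×1 + 0  (stop)
So 617/85 = [7; 3, 1, 6, 3].

[7; 3, 1, 6, 3]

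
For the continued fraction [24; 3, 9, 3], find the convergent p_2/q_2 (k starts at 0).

681/28

Using pₖ = aₖpₖ₋₁ + pₖ₋₂, qₖ = aₖqₖ₋₁ + qₖ₋₂ (with p₋₁=1, p₋₂=0, q₋₁=0, q₋₂=1):
  k=0: a=24, p=24, q=1
  k=1: a=3, p=73, q=3
  k=2: a=9, p=681, q=28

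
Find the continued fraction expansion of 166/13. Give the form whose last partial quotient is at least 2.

166 = 12×13 + 10
13 = 1×10 + 3
10 = 3×3 + 1
3 = 3×1 + 0  (stop)
So 166/13 = [12; 1, 3, 3].

[12; 1, 3, 3]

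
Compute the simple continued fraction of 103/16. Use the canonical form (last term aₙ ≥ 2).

103 = 6·16 + 7
16 = 2·7 + 2
7 = 3·2 + 1
2 = 2·1 + 0  (stop)
So 103/16 = [6; 2, 3, 2].

[6; 2, 3, 2]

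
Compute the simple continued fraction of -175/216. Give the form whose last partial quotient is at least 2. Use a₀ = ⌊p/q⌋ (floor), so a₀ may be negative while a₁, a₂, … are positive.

-175 = -1×216 + 41
216 = 5×41 + 11
41 = 3×11 + 8
11 = 1×8 + 3
8 = 2×3 + 2
3 = 1×2 + 1
2 = 2×1 + 0  (stop)
So -175/216 = [-1; 5, 3, 1, 2, 1, 2].

[-1; 5, 3, 1, 2, 1, 2]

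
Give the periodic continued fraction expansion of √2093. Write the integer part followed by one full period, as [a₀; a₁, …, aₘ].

[45; 1, 2, 1, 90]

a₀ = ⌊√2093⌋ = 45.
With m₀=0, d₀=1 and mₖ₊₁ = dₖaₖ − mₖ, dₖ₊₁ = (n − mₖ₊₁²)/dₖ, aₖ₊₁ = ⌊(a₀+mₖ₊₁)/dₖ₊₁⌋:
  k=1: m=45, d=68, a=1
  k=2: m=23, d=23, a=2
  k=3: m=23, d=68, a=1
  k=4: m=45, d=1, a=90
d=1 and a=2a₀=90 at k=4, so the next step gives (m, d) = (45, 68) again — its k=1 value — and the period has length 4.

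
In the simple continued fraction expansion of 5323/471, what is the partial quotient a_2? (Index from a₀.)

3

5323 = 11·471 + 142   →  a_0 = 11
471 = 3·142 + 45   →  a_1 = 3
142 = 3·45 + 7   →  a_2 = 3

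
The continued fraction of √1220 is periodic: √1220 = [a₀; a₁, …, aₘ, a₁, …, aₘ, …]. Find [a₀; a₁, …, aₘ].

[34; 1, 12, 1, 68]

a₀ = ⌊√1220⌋ = 34.
With m₀=0, d₀=1 and mₖ₊₁ = dₖaₖ − mₖ, dₖ₊₁ = (n − mₖ₊₁²)/dₖ, aₖ₊₁ = ⌊(a₀+mₖ₊₁)/dₖ₊₁⌋:
  k=1: m=34, d=64, a=1
  k=2: m=30, d=5, a=12
  k=3: m=30, d=64, a=1
  k=4: m=34, d=1, a=68
d=1 and a=2a₀=68 at k=4, so the next step gives (m, d) = (34, 64) again — its k=1 value — and the period has length 4.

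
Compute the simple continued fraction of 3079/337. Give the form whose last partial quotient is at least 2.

3079 = 9×337 + 46
337 = 7×46 + 15
46 = 3×15 + 1
15 = 15×1 + 0  (stop)
So 3079/337 = [9; 7, 3, 15].

[9; 7, 3, 15]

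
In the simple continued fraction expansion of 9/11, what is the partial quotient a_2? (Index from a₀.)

4

9 = 0·11 + 9   →  a_0 = 0
11 = 1·9 + 2   →  a_1 = 1
9 = 4·2 + 1   →  a_2 = 4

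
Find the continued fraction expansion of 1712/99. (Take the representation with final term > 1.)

1712 = 17·99 + 29
99 = 3·29 + 12
29 = 2·12 + 5
12 = 2·5 + 2
5 = 2·2 + 1
2 = 2·1 + 0  (stop)
So 1712/99 = [17; 3, 2, 2, 2, 2].

[17; 3, 2, 2, 2, 2]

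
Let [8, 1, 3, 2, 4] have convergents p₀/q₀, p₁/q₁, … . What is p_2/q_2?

Using pₖ = aₖpₖ₋₁ + pₖ₋₂, qₖ = aₖqₖ₋₁ + qₖ₋₂ (with p₋₁=1, p₋₂=0, q₋₁=0, q₋₂=1):
  k=0: a=8, p=8, q=1
  k=1: a=1, p=9, q=1
  k=2: a=3, p=35, q=4

35/4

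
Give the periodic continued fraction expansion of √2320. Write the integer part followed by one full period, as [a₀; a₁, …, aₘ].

[48; 6, 96]

a₀ = ⌊√2320⌋ = 48.
With m₀=0, d₀=1 and mₖ₊₁ = dₖaₖ − mₖ, dₖ₊₁ = (n − mₖ₊₁²)/dₖ, aₖ₊₁ = ⌊(a₀+mₖ₊₁)/dₖ₊₁⌋:
  k=1: m=48, d=16, a=6
  k=2: m=48, d=1, a=96
d=1 and a=2a₀=96 at k=2, so the next step gives (m, d) = (48, 16) again — its k=1 value — and the period has length 2.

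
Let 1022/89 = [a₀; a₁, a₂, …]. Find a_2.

14

1022 = 11·89 + 43   →  a_0 = 11
89 = 2·43 + 3   →  a_1 = 2
43 = 14·3 + 1   →  a_2 = 14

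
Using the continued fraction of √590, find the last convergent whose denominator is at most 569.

√590 = [24; 3, 2, 4, 2, 3, 48, …] (period length 6).
Convergents:
  p_0/q_0 = 24/1
  p_1/q_1 = 73/3
  p_2/q_2 = 170/7
  p_3/q_3 = 753/31
  p_4/q_4 = 1676/69
  p_5/q_5 = 5781/238
  p_6/q_6 = 279164/11493
q_5 = 238 ≤ 569 < 11493 = q_6, so the answer is 5781/238.

5781/238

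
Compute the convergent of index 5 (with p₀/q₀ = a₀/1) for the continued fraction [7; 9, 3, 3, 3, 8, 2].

18117/2549

Using pₖ = aₖpₖ₋₁ + pₖ₋₂, qₖ = aₖqₖ₋₁ + qₖ₋₂ (with p₋₁=1, p₋₂=0, q₋₁=0, q₋₂=1):
  k=0: a=7, p=7, q=1
  k=1: a=9, p=64, q=9
  k=2: a=3, p=199, q=28
  k=3: a=3, p=661, q=93
  k=4: a=3, p=2182, q=307
  k=5: a=8, p=18117, q=2549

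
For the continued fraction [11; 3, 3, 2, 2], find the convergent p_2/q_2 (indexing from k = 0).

113/10

Using pₖ = aₖpₖ₋₁ + pₖ₋₂, qₖ = aₖqₖ₋₁ + qₖ₋₂ (with p₋₁=1, p₋₂=0, q₋₁=0, q₋₂=1):
  k=0: a=11, p=11, q=1
  k=1: a=3, p=34, q=3
  k=2: a=3, p=113, q=10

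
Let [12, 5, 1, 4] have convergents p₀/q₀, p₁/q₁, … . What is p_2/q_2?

73/6

Using pₖ = aₖpₖ₋₁ + pₖ₋₂, qₖ = aₖqₖ₋₁ + qₖ₋₂ (with p₋₁=1, p₋₂=0, q₋₁=0, q₋₂=1):
  k=0: a=12, p=12, q=1
  k=1: a=5, p=61, q=5
  k=2: a=1, p=73, q=6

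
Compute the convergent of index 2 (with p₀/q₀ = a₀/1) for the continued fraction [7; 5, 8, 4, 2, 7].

Using pₖ = aₖpₖ₋₁ + pₖ₋₂, qₖ = aₖqₖ₋₁ + qₖ₋₂ (with p₋₁=1, p₋₂=0, q₋₁=0, q₋₂=1):
  k=0: a=7, p=7, q=1
  k=1: a=5, p=36, q=5
  k=2: a=8, p=295, q=41

295/41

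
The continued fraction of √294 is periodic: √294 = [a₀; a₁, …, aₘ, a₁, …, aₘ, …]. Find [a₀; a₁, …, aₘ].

a₀ = ⌊√294⌋ = 17.
With m₀=0, d₀=1 and mₖ₊₁ = dₖaₖ − mₖ, dₖ₊₁ = (n − mₖ₊₁²)/dₖ, aₖ₊₁ = ⌊(a₀+mₖ₊₁)/dₖ₊₁⌋:
  k=1: m=17, d=5, a=6
  k=2: m=13, d=25, a=1
  k=3: m=12, d=6, a=4
  k=4: m=12, d=25, a=1
  k=5: m=13, d=5, a=6
  k=6: m=17, d=1, a=34
d=1 and a=2a₀=34 at k=6, so the next step gives (m, d) = (17, 5) again — its k=1 value — and the period has length 6.

[17; 6, 1, 4, 1, 6, 34]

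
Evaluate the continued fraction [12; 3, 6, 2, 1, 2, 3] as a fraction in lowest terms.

6688/543

Fold from the inside: start with 3/1.
  2 + 1/3 = 7/3
  1 + 3/7 = 10/7
  2 + 7/10 = 27/10
  6 + 10/27 = 172/27
  3 + 27/172 = 543/172
  12 + 172/543 = 6688/543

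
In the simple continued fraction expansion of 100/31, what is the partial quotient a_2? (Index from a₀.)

2

100 = 3·31 + 7   →  a_0 = 3
31 = 4·7 + 3   →  a_1 = 4
7 = 2·3 + 1   →  a_2 = 2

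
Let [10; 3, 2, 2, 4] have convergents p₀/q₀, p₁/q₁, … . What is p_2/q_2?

Using pₖ = aₖpₖ₋₁ + pₖ₋₂, qₖ = aₖqₖ₋₁ + qₖ₋₂ (with p₋₁=1, p₋₂=0, q₋₁=0, q₋₂=1):
  k=0: a=10, p=10, q=1
  k=1: a=3, p=31, q=3
  k=2: a=2, p=72, q=7

72/7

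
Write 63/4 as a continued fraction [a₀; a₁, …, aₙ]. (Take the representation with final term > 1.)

[15; 1, 3]

63 = 15*4 + 3
4 = 1*3 + 1
3 = 3*1 + 0  (stop)
So 63/4 = [15; 1, 3].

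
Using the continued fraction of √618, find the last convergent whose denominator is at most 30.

√618 = [24; 1, 6, 8, 6, 1, 48, …] (period length 6).
Convergents:
  p_0/q_0 = 24/1
  p_1/q_1 = 25/1
  p_2/q_2 = 174/7
  p_3/q_3 = 1417/57
q_2 = 7 ≤ 30 < 57 = q_3, so the answer is 174/7.

174/7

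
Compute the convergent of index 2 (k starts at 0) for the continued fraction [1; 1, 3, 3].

7/4

Using pₖ = aₖpₖ₋₁ + pₖ₋₂, qₖ = aₖqₖ₋₁ + qₖ₋₂ (with p₋₁=1, p₋₂=0, q₋₁=0, q₋₂=1):
  k=0: a=1, p=1, q=1
  k=1: a=1, p=2, q=1
  k=2: a=3, p=7, q=4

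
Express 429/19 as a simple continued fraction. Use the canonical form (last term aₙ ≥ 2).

429 = 22×19 + 11
19 = 1×11 + 8
11 = 1×8 + 3
8 = 2×3 + 2
3 = 1×2 + 1
2 = 2×1 + 0  (stop)
So 429/19 = [22; 1, 1, 2, 1, 2].

[22; 1, 1, 2, 1, 2]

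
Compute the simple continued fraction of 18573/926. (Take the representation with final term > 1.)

[20; 17, 2, 8, 3]

18573 = 20·926 + 53
926 = 17·53 + 25
53 = 2·25 + 3
25 = 8·3 + 1
3 = 3·1 + 0  (stop)
So 18573/926 = [20; 17, 2, 8, 3].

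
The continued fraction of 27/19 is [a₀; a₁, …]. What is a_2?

27 = 1·19 + 8   →  a_0 = 1
19 = 2·8 + 3   →  a_1 = 2
8 = 2·3 + 2   →  a_2 = 2

2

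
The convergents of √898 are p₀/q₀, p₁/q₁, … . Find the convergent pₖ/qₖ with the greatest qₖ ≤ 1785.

√898 = [29; 1, 28, 1, 58, …] (period length 4).
Convergents:
  p_0/q_0 = 29/1
  p_1/q_1 = 30/1
  p_2/q_2 = 869/29
  p_3/q_3 = 899/30
  p_4/q_4 = 53011/1769
  p_5/q_5 = 53910/1799
q_4 = 1769 ≤ 1785 < 1799 = q_5, so the answer is 53011/1769.

53011/1769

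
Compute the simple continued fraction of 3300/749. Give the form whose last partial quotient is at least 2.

3300 = 4·749 + 304
749 = 2·304 + 141
304 = 2·141 + 22
141 = 6·22 + 9
22 = 2·9 + 4
9 = 2·4 + 1
4 = 4·1 + 0  (stop)
So 3300/749 = [4; 2, 2, 6, 2, 2, 4].

[4; 2, 2, 6, 2, 2, 4]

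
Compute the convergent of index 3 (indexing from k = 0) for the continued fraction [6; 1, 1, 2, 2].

33/5

Using pₖ = aₖpₖ₋₁ + pₖ₋₂, qₖ = aₖqₖ₋₁ + qₖ₋₂ (with p₋₁=1, p₋₂=0, q₋₁=0, q₋₂=1):
  k=0: a=6, p=6, q=1
  k=1: a=1, p=7, q=1
  k=2: a=1, p=13, q=2
  k=3: a=2, p=33, q=5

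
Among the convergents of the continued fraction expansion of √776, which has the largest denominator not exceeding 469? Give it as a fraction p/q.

10892/391

√776 = [27; 1, 5, 1, 54, …] (period length 4).
Convergents:
  p_0/q_0 = 27/1
  p_1/q_1 = 28/1
  p_2/q_2 = 167/6
  p_3/q_3 = 195/7
  p_4/q_4 = 10697/384
  p_5/q_5 = 10892/391
  p_6/q_6 = 65157/2339
q_5 = 391 ≤ 469 < 2339 = q_6, so the answer is 10892/391.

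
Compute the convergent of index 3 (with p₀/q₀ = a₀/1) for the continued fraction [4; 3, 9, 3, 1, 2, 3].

Using pₖ = aₖpₖ₋₁ + pₖ₋₂, qₖ = aₖqₖ₋₁ + qₖ₋₂ (with p₋₁=1, p₋₂=0, q₋₁=0, q₋₂=1):
  k=0: a=4, p=4, q=1
  k=1: a=3, p=13, q=3
  k=2: a=9, p=121, q=28
  k=3: a=3, p=376, q=87

376/87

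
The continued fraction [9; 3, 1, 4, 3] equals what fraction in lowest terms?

565/61

Using pₖ = aₖpₖ₋₁ + pₖ₋₂ and qₖ = aₖqₖ₋₁ + qₖ₋₂:
  k=0: a=9, p=9, q=1
  k=1: a=3, p=28, q=3
  k=2: a=1, p=37, q=4
  k=3: a=4, p=176, q=19
  k=4: a=3, p=565, q=61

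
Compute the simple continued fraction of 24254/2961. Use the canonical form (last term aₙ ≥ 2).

[8; 5, 4, 3, 8, 2, 2]

24254 = 8×2961 + 566
2961 = 5×566 + 131
566 = 4×131 + 42
131 = 3×42 + 5
42 = 8×5 + 2
5 = 2×2 + 1
2 = 2×1 + 0  (stop)
So 24254/2961 = [8; 5, 4, 3, 8, 2, 2].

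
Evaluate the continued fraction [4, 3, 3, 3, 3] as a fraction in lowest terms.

Using pₖ = aₖpₖ₋₁ + pₖ₋₂ and qₖ = aₖqₖ₋₁ + qₖ₋₂:
  k=0: a=4, p=4, q=1
  k=1: a=3, p=13, q=3
  k=2: a=3, p=43, q=10
  k=3: a=3, p=142, q=33
  k=4: a=3, p=469, q=109

469/109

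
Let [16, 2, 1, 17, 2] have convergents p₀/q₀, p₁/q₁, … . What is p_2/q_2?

Using pₖ = aₖpₖ₋₁ + pₖ₋₂, qₖ = aₖqₖ₋₁ + qₖ₋₂ (with p₋₁=1, p₋₂=0, q₋₁=0, q₋₂=1):
  k=0: a=16, p=16, q=1
  k=1: a=2, p=33, q=2
  k=2: a=1, p=49, q=3

49/3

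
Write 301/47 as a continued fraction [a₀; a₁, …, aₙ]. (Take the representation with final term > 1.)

[6; 2, 2, 9]

301 = 6×47 + 19
47 = 2×19 + 9
19 = 2×9 + 1
9 = 9×1 + 0  (stop)
So 301/47 = [6; 2, 2, 9].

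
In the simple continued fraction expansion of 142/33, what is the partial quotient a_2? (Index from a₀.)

142 = 4·33 + 10   →  a_0 = 4
33 = 3·10 + 3   →  a_1 = 3
10 = 3·3 + 1   →  a_2 = 3

3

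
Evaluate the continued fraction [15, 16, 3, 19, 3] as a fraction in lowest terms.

43527/2890

Using pₖ = aₖpₖ₋₁ + pₖ₋₂ and qₖ = aₖqₖ₋₁ + qₖ₋₂:
  k=0: a=15, p=15, q=1
  k=1: a=16, p=241, q=16
  k=2: a=3, p=738, q=49
  k=3: a=19, p=14263, q=947
  k=4: a=3, p=43527, q=2890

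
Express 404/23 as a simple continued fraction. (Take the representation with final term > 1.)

[17; 1, 1, 3, 3]

404 = 17·23 + 13
23 = 1·13 + 10
13 = 1·10 + 3
10 = 3·3 + 1
3 = 3·1 + 0  (stop)
So 404/23 = [17; 1, 1, 3, 3].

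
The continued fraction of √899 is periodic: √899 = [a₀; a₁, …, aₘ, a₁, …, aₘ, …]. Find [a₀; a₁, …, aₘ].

[29; 1, 58]

a₀ = ⌊√899⌋ = 29.
With m₀=0, d₀=1 and mₖ₊₁ = dₖaₖ − mₖ, dₖ₊₁ = (n − mₖ₊₁²)/dₖ, aₖ₊₁ = ⌊(a₀+mₖ₊₁)/dₖ₊₁⌋:
  k=1: m=29, d=58, a=1
  k=2: m=29, d=1, a=58
d=1 and a=2a₀=58 at k=2, so the next step gives (m, d) = (29, 58) again — its k=1 value — and the period has length 2.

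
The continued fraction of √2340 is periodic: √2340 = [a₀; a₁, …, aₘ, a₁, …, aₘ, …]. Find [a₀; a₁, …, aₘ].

a₀ = ⌊√2340⌋ = 48.
With m₀=0, d₀=1 and mₖ₊₁ = dₖaₖ − mₖ, dₖ₊₁ = (n − mₖ₊₁²)/dₖ, aₖ₊₁ = ⌊(a₀+mₖ₊₁)/dₖ₊₁⌋:
  k=1: m=48, d=36, a=2
  k=2: m=24, d=49, a=1
  k=3: m=25, d=35, a=2
  k=4: m=45, d=9, a=10
  k=5: m=45, d=35, a=2
  k=6: m=25, d=49, a=1
  k=7: m=24, d=36, a=2
  k=8: m=48, d=1, a=96
d=1 and a=2a₀=96 at k=8, so the next step gives (m, d) = (48, 36) again — its k=1 value — and the period has length 8.

[48; 2, 1, 2, 10, 2, 1, 2, 96]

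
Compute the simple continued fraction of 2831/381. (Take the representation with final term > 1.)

2831 = 7*381 + 164
381 = 2*164 + 53
164 = 3*53 + 5
53 = 10*5 + 3
5 = 1*3 + 2
3 = 1*2 + 1
2 = 2*1 + 0  (stop)
So 2831/381 = [7; 2, 3, 10, 1, 1, 2].

[7; 2, 3, 10, 1, 1, 2]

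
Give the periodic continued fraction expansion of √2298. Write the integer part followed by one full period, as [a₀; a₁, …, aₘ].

[47; 1, 14, 1, 94]

a₀ = ⌊√2298⌋ = 47.
With m₀=0, d₀=1 and mₖ₊₁ = dₖaₖ − mₖ, dₖ₊₁ = (n − mₖ₊₁²)/dₖ, aₖ₊₁ = ⌊(a₀+mₖ₊₁)/dₖ₊₁⌋:
  k=1: m=47, d=89, a=1
  k=2: m=42, d=6, a=14
  k=3: m=42, d=89, a=1
  k=4: m=47, d=1, a=94
d=1 and a=2a₀=94 at k=4, so the next step gives (m, d) = (47, 89) again — its k=1 value — and the period has length 4.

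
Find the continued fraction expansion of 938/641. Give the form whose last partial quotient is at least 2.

[1; 2, 6, 3, 7, 2]

938 = 1·641 + 297
641 = 2·297 + 47
297 = 6·47 + 15
47 = 3·15 + 2
15 = 7·2 + 1
2 = 2·1 + 0  (stop)
So 938/641 = [1; 2, 6, 3, 7, 2].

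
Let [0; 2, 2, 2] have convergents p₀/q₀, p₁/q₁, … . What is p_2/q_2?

Using pₖ = aₖpₖ₋₁ + pₖ₋₂, qₖ = aₖqₖ₋₁ + qₖ₋₂ (with p₋₁=1, p₋₂=0, q₋₁=0, q₋₂=1):
  k=0: a=0, p=0, q=1
  k=1: a=2, p=1, q=2
  k=2: a=2, p=2, q=5

2/5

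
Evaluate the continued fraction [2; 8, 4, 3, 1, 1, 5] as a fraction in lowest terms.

2917/1375

Fold from the inside: start with 5/1.
  1 + 1/5 = 6/5
  1 + 5/6 = 11/6
  3 + 6/11 = 39/11
  4 + 11/39 = 167/39
  8 + 39/167 = 1375/167
  2 + 167/1375 = 2917/1375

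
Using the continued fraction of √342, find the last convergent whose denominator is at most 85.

1350/73

√342 = [18; 2, 36, …] (period length 2).
Convergents:
  p_0/q_0 = 18/1
  p_1/q_1 = 37/2
  p_2/q_2 = 1350/73
  p_3/q_3 = 2737/148
q_2 = 73 ≤ 85 < 148 = q_3, so the answer is 1350/73.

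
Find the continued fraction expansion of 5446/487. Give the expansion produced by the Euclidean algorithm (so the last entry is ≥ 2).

[11; 5, 2, 8, 2, 2]

5446 = 11·487 + 89
487 = 5·89 + 42
89 = 2·42 + 5
42 = 8·5 + 2
5 = 2·2 + 1
2 = 2·1 + 0  (stop)
So 5446/487 = [11; 5, 2, 8, 2, 2].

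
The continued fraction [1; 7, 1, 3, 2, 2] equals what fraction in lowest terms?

Using pₖ = aₖpₖ₋₁ + pₖ₋₂ and qₖ = aₖqₖ₋₁ + qₖ₋₂:
  k=0: a=1, p=1, q=1
  k=1: a=7, p=8, q=7
  k=2: a=1, p=9, q=8
  k=3: a=3, p=35, q=31
  k=4: a=2, p=79, q=70
  k=5: a=2, p=193, q=171

193/171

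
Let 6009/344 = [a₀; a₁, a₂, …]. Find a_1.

2

6009 = 17·344 + 161   →  a_0 = 17
344 = 2·161 + 22   →  a_1 = 2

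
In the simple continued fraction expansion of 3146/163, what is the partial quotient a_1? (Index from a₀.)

3

3146 = 19·163 + 49   →  a_0 = 19
163 = 3·49 + 16   →  a_1 = 3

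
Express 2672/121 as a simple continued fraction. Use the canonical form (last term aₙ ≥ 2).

[22; 12, 10]

2672 = 22*121 + 10
121 = 12*10 + 1
10 = 10*1 + 0  (stop)
So 2672/121 = [22; 12, 10].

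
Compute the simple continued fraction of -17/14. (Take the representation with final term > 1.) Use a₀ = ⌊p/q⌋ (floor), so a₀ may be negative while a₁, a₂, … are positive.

[-2; 1, 3, 1, 2]

-17 = -2*14 + 11
14 = 1*11 + 3
11 = 3*3 + 2
3 = 1*2 + 1
2 = 2*1 + 0  (stop)
So -17/14 = [-2; 1, 3, 1, 2].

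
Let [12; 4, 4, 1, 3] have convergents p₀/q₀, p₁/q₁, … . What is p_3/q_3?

Using pₖ = aₖpₖ₋₁ + pₖ₋₂, qₖ = aₖqₖ₋₁ + qₖ₋₂ (with p₋₁=1, p₋₂=0, q₋₁=0, q₋₂=1):
  k=0: a=12, p=12, q=1
  k=1: a=4, p=49, q=4
  k=2: a=4, p=208, q=17
  k=3: a=1, p=257, q=21

257/21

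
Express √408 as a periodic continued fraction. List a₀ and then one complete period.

[20; 5, 40]

a₀ = ⌊√408⌋ = 20.
With m₀=0, d₀=1 and mₖ₊₁ = dₖaₖ − mₖ, dₖ₊₁ = (n − mₖ₊₁²)/dₖ, aₖ₊₁ = ⌊(a₀+mₖ₊₁)/dₖ₊₁⌋:
  k=1: m=20, d=8, a=5
  k=2: m=20, d=1, a=40
d=1 and a=2a₀=40 at k=2, so the next step gives (m, d) = (20, 8) again — its k=1 value — and the period has length 2.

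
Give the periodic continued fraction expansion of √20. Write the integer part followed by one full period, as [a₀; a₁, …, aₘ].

[4; 2, 8]

a₀ = ⌊√20⌋ = 4.
With m₀=0, d₀=1 and mₖ₊₁ = dₖaₖ − mₖ, dₖ₊₁ = (n − mₖ₊₁²)/dₖ, aₖ₊₁ = ⌊(a₀+mₖ₊₁)/dₖ₊₁⌋:
  k=1: m=4, d=4, a=2
  k=2: m=4, d=1, a=8
d=1 and a=2a₀=8 at k=2, so the next step gives (m, d) = (4, 4) again — its k=1 value — and the period has length 2.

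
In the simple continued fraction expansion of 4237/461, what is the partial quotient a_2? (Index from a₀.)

4

4237 = 9·461 + 88   →  a_0 = 9
461 = 5·88 + 21   →  a_1 = 5
88 = 4·21 + 4   →  a_2 = 4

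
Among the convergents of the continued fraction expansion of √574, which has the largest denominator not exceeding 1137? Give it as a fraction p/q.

√574 = [23; 1, 22, 1, 46, …] (period length 4).
Convergents:
  p_0/q_0 = 23/1
  p_1/q_1 = 24/1
  p_2/q_2 = 551/23
  p_3/q_3 = 575/24
  p_4/q_4 = 27001/1127
  p_5/q_5 = 27576/1151
q_4 = 1127 ≤ 1137 < 1151 = q_5, so the answer is 27001/1127.

27001/1127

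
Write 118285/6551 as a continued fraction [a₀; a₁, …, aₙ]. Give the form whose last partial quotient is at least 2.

118285 = 18·6551 + 367
6551 = 17·367 + 312
367 = 1·312 + 55
312 = 5·55 + 37
55 = 1·37 + 18
37 = 2·18 + 1
18 = 18·1 + 0  (stop)
So 118285/6551 = [18; 17, 1, 5, 1, 2, 18].

[18; 17, 1, 5, 1, 2, 18]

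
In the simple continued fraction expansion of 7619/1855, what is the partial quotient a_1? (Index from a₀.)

9

7619 = 4·1855 + 199   →  a_0 = 4
1855 = 9·199 + 64   →  a_1 = 9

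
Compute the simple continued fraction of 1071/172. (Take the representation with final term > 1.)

1071 = 6·172 + 39
172 = 4·39 + 16
39 = 2·16 + 7
16 = 2·7 + 2
7 = 3·2 + 1
2 = 2·1 + 0  (stop)
So 1071/172 = [6; 4, 2, 2, 3, 2].

[6; 4, 2, 2, 3, 2]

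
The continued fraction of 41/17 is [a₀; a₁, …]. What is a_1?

41 = 2·17 + 7   →  a_0 = 2
17 = 2·7 + 3   →  a_1 = 2

2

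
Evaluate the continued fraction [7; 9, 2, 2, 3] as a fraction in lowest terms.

1137/160

Fold from the inside: start with 3/1.
  2 + 1/3 = 7/3
  2 + 3/7 = 17/7
  9 + 7/17 = 160/17
  7 + 17/160 = 1137/160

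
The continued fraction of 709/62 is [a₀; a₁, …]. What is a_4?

709 = 11·62 + 27   →  a_0 = 11
62 = 2·27 + 8   →  a_1 = 2
27 = 3·8 + 3   →  a_2 = 3
8 = 2·3 + 2   →  a_3 = 2
3 = 1·2 + 1   →  a_4 = 1

1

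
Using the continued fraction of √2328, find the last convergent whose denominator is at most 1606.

74497/1544

√2328 = [48; 4, 96, …] (period length 2).
Convergents:
  p_0/q_0 = 48/1
  p_1/q_1 = 193/4
  p_2/q_2 = 18576/385
  p_3/q_3 = 74497/1544
  p_4/q_4 = 7170288/148609
q_3 = 1544 ≤ 1606 < 148609 = q_4, so the answer is 74497/1544.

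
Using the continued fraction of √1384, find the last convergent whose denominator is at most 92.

3311/89

√1384 = [37; 4, 1, 17, 1, 4, 74, …] (period length 6).
Convergents:
  p_0/q_0 = 37/1
  p_1/q_1 = 149/4
  p_2/q_2 = 186/5
  p_3/q_3 = 3311/89
  p_4/q_4 = 3497/94
q_3 = 89 ≤ 92 < 94 = q_4, so the answer is 3311/89.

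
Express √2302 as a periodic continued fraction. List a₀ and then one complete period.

a₀ = ⌊√2302⌋ = 47.
With m₀=0, d₀=1 and mₖ₊₁ = dₖaₖ − mₖ, dₖ₊₁ = (n − mₖ₊₁²)/dₖ, aₖ₊₁ = ⌊(a₀+mₖ₊₁)/dₖ₊₁⌋:
  k=1: m=47, d=93, a=1
  k=2: m=46, d=2, a=46
  k=3: m=46, d=93, a=1
  k=4: m=47, d=1, a=94
d=1 and a=2a₀=94 at k=4, so the next step gives (m, d) = (47, 93) again — its k=1 value — and the period has length 4.

[47; 1, 46, 1, 94]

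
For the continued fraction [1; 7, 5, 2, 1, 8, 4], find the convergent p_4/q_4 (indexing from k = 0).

131/115

Using pₖ = aₖpₖ₋₁ + pₖ₋₂, qₖ = aₖqₖ₋₁ + qₖ₋₂ (with p₋₁=1, p₋₂=0, q₋₁=0, q₋₂=1):
  k=0: a=1, p=1, q=1
  k=1: a=7, p=8, q=7
  k=2: a=5, p=41, q=36
  k=3: a=2, p=90, q=79
  k=4: a=1, p=131, q=115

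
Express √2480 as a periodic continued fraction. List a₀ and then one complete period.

a₀ = ⌊√2480⌋ = 49.
With m₀=0, d₀=1 and mₖ₊₁ = dₖaₖ − mₖ, dₖ₊₁ = (n − mₖ₊₁²)/dₖ, aₖ₊₁ = ⌊(a₀+mₖ₊₁)/dₖ₊₁⌋:
  k=1: m=49, d=79, a=1
  k=2: m=30, d=20, a=3
  k=3: m=30, d=79, a=1
  k=4: m=49, d=1, a=98
d=1 and a=2a₀=98 at k=4, so the next step gives (m, d) = (49, 79) again — its k=1 value — and the period has length 4.

[49; 1, 3, 1, 98]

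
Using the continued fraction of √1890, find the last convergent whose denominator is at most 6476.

√1890 = [43; 2, 9, 6, 9, 2, 86, …] (period length 6).
Convergents:
  p_0/q_0 = 43/1
  p_1/q_1 = 87/2
  p_2/q_2 = 826/19
  p_3/q_3 = 5043/116
  p_4/q_4 = 46213/1063
  p_5/q_5 = 97469/2242
  p_6/q_6 = 8428547/193875
q_5 = 2242 ≤ 6476 < 193875 = q_6, so the answer is 97469/2242.

97469/2242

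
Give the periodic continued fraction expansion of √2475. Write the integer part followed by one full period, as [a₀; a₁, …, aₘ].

a₀ = ⌊√2475⌋ = 49.
With m₀=0, d₀=1 and mₖ₊₁ = dₖaₖ − mₖ, dₖ₊₁ = (n − mₖ₊₁²)/dₖ, aₖ₊₁ = ⌊(a₀+mₖ₊₁)/dₖ₊₁⌋:
  k=1: m=49, d=74, a=1
  k=2: m=25, d=25, a=2
  k=3: m=25, d=74, a=1
  k=4: m=49, d=1, a=98
d=1 and a=2a₀=98 at k=4, so the next step gives (m, d) = (49, 74) again — its k=1 value — and the period has length 4.

[49; 1, 2, 1, 98]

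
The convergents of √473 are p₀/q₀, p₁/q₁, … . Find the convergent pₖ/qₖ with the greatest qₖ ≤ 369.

√473 = [21; 1, 2, 1, 42, …] (period length 4).
Convergents:
  p_0/q_0 = 21/1
  p_1/q_1 = 22/1
  p_2/q_2 = 65/3
  p_3/q_3 = 87/4
  p_4/q_4 = 3719/171
  p_5/q_5 = 3806/175
  p_6/q_6 = 11331/521
q_5 = 175 ≤ 369 < 521 = q_6, so the answer is 3806/175.

3806/175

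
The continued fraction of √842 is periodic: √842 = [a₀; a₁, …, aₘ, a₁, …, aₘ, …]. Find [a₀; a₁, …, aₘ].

[29; 58]

a₀ = ⌊√842⌋ = 29.
With m₀=0, d₀=1 and mₖ₊₁ = dₖaₖ − mₖ, dₖ₊₁ = (n − mₖ₊₁²)/dₖ, aₖ₊₁ = ⌊(a₀+mₖ₊₁)/dₖ₊₁⌋:
  k=1: m=29, d=1, a=58
d=1 and a=2a₀=58 at k=1, so the next step gives (m, d) = (29, 1) again — its k=1 value — and the period has length 1.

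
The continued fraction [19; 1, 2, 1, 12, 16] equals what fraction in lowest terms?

16191/820

Using pₖ = aₖpₖ₋₁ + pₖ₋₂ and qₖ = aₖqₖ₋₁ + qₖ₋₂:
  k=0: a=19, p=19, q=1
  k=1: a=1, p=20, q=1
  k=2: a=2, p=59, q=3
  k=3: a=1, p=79, q=4
  k=4: a=12, p=1007, q=51
  k=5: a=16, p=16191, q=820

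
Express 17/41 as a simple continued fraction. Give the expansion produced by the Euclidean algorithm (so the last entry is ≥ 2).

[0; 2, 2, 2, 3]

17 = 0·41 + 17
41 = 2·17 + 7
17 = 2·7 + 3
7 = 2·3 + 1
3 = 3·1 + 0  (stop)
So 17/41 = [0; 2, 2, 2, 3].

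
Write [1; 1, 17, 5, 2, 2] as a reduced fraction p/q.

955/491

Fold from the inside: start with 2/1.
  2 + 1/2 = 5/2
  5 + 2/5 = 27/5
  17 + 5/27 = 464/27
  1 + 27/464 = 491/464
  1 + 464/491 = 955/491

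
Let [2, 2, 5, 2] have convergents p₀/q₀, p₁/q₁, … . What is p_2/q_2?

27/11

Using pₖ = aₖpₖ₋₁ + pₖ₋₂, qₖ = aₖqₖ₋₁ + qₖ₋₂ (with p₋₁=1, p₋₂=0, q₋₁=0, q₋₂=1):
  k=0: a=2, p=2, q=1
  k=1: a=2, p=5, q=2
  k=2: a=5, p=27, q=11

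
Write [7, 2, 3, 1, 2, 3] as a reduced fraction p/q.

625/84

Using pₖ = aₖpₖ₋₁ + pₖ₋₂ and qₖ = aₖqₖ₋₁ + qₖ₋₂:
  k=0: a=7, p=7, q=1
  k=1: a=2, p=15, q=2
  k=2: a=3, p=52, q=7
  k=3: a=1, p=67, q=9
  k=4: a=2, p=186, q=25
  k=5: a=3, p=625, q=84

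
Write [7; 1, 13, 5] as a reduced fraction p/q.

563/71

Fold from the inside: start with 5/1.
  13 + 1/5 = 66/5
  1 + 5/66 = 71/66
  7 + 66/71 = 563/71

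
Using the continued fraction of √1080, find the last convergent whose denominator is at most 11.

√1080 = [32; 1, 6, 3, 6, 1, 64, …] (period length 6).
Convergents:
  p_0/q_0 = 32/1
  p_1/q_1 = 33/1
  p_2/q_2 = 230/7
  p_3/q_3 = 723/22
q_2 = 7 ≤ 11 < 22 = q_3, so the answer is 230/7.

230/7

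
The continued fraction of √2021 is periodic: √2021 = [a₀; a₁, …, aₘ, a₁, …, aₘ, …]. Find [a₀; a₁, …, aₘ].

[44; 1, 21, 2, 21, 1, 88]

a₀ = ⌊√2021⌋ = 44.
With m₀=0, d₀=1 and mₖ₊₁ = dₖaₖ − mₖ, dₖ₊₁ = (n − mₖ₊₁²)/dₖ, aₖ₊₁ = ⌊(a₀+mₖ₊₁)/dₖ₊₁⌋:
  k=1: m=44, d=85, a=1
  k=2: m=41, d=4, a=21
  k=3: m=43, d=43, a=2
  k=4: m=43, d=4, a=21
  k=5: m=41, d=85, a=1
  k=6: m=44, d=1, a=88
d=1 and a=2a₀=88 at k=6, so the next step gives (m, d) = (44, 85) again — its k=1 value — and the period has length 6.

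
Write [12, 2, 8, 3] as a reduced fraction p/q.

Using pₖ = aₖpₖ₋₁ + pₖ₋₂ and qₖ = aₖqₖ₋₁ + qₖ₋₂:
  k=0: a=12, p=12, q=1
  k=1: a=2, p=25, q=2
  k=2: a=8, p=212, q=17
  k=3: a=3, p=661, q=53

661/53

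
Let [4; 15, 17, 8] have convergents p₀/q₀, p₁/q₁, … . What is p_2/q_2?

Using pₖ = aₖpₖ₋₁ + pₖ₋₂, qₖ = aₖqₖ₋₁ + qₖ₋₂ (with p₋₁=1, p₋₂=0, q₋₁=0, q₋₂=1):
  k=0: a=4, p=4, q=1
  k=1: a=15, p=61, q=15
  k=2: a=17, p=1041, q=256

1041/256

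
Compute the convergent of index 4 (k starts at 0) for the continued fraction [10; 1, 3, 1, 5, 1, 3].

Using pₖ = aₖpₖ₋₁ + pₖ₋₂, qₖ = aₖqₖ₋₁ + qₖ₋₂ (with p₋₁=1, p₋₂=0, q₋₁=0, q₋₂=1):
  k=0: a=10, p=10, q=1
  k=1: a=1, p=11, q=1
  k=2: a=3, p=43, q=4
  k=3: a=1, p=54, q=5
  k=4: a=5, p=313, q=29

313/29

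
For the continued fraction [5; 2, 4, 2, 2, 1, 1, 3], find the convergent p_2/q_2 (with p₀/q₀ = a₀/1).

49/9

Using pₖ = aₖpₖ₋₁ + pₖ₋₂, qₖ = aₖqₖ₋₁ + qₖ₋₂ (with p₋₁=1, p₋₂=0, q₋₁=0, q₋₂=1):
  k=0: a=5, p=5, q=1
  k=1: a=2, p=11, q=2
  k=2: a=4, p=49, q=9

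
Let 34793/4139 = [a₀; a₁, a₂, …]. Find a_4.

34793 = 8·4139 + 1681   →  a_0 = 8
4139 = 2·1681 + 777   →  a_1 = 2
1681 = 2·777 + 127   →  a_2 = 2
777 = 6·127 + 15   →  a_3 = 6
127 = 8·15 + 7   →  a_4 = 8

8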